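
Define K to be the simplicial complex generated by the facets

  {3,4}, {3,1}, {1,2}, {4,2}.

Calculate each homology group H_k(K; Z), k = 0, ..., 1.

Fix the vertex order 1 < 2 < 3 < 4 and write every simplex with vertices in increasing order. Then dim K = 1 and the simplices of K are:

  0-simplices (4): [1], [2], [3], [4]
  1-simplices (4): [1,2], [1,3], [2,4], [3,4]

giving chain groups C_0 ≅ Z^4, C_1 ≅ Z^4.

Boundary ∂_1: C_1 → C_0 is given by ∂[p,q] = [q] − [p].
The resulting 4×4 matrix has rank 3, and its Smith normal form has invariant factors (1,1,1).

Computing H_k = (kernel of ∂_k) / (image of ∂_{k+1}):

  H_0: rank C_0 − rank ∂_1 = 4 − 3 = 1, and the invariant factors of ∂_1 are all 1, so H_0 ≅ Z.
  H_1: rank ker ∂_1 − rank ∂_2 = (4 − 3) − 0 = 1, and there is no ∂_2, so H_1 ≅ Z.

As a check, the Euler characteristic is 4 − 4 = 0, which agrees with 1 − 1 = 0.
(K is a triangulation of the circle S^1.)

H_0 = Z,  H_1 = Z.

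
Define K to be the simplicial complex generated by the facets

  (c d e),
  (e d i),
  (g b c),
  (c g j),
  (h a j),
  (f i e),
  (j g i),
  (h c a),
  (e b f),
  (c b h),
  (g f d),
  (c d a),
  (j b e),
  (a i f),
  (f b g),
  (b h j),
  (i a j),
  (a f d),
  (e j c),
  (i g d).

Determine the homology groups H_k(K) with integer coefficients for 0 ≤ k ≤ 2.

H_0 = Z,  H_1 = Z ⊕ Z_2,  H_2 = 0.

Fix the vertex order a < b < c < d < e < f < g < h < i < j and write every simplex with vertices in increasing order. Then dim K = 2 and the simplices of K are:

  0-simplices (10): a, b, c, d, e, f, g, h, i, j
  1-simplices (30): ac, ad, af, ah, ai, aj, bc, be, bf, bg, bh, bj, cd, ce, cg, ch, cj, de, df, dg, di, ef, ei, ej, fg, fi, gi, gj, hj, ij
  2-simplices (20): acd, ach, adf, afi, ahj, aij, bcg, bch, bef, bej, bfg, bhj, cde, cej, cgj, dei, dfg, dgi, efi, gij

so the chain groups are C_0 ≅ Z^10, C_1 ≅ Z^30, C_2 ≅ Z^20.

The boundary map ∂_1: C_1 → C_0 sends each edge [p,q] (with p < q) to q − p. For instance
  ∂ai = i − a.
The 10×30 boundary matrix has rank 9 and Smith normal form diag(1,1,1,1,1,1,1,1,1).

∂_2: C_2 → C_1 maps a triangle to the signed sum of its edges. For instance
  ∂adf = df − af + ad,
  ∂ahj = hj − aj + ah.
The resulting 30×20 matrix has rank 20, and its Smith normal form has invariant factors (1,1,1,1,1,1,1,1,1,1,1,1,1,1,1,1,1,1,1,2).

Now H_k = ker ∂_k / im ∂_{k+1}, so:

  H_0: rank C_0 − rank ∂_1 = 10 − 9 = 1, and the invariant factors of ∂_1 are all 1, so H_0 ≅ Z.
  H_1: rank ker ∂_1 − rank ∂_2 = (30 − 9) − 20 = 1, and ∂_2 has invariant factor 2 > 1, so H_1 ≅ Z ⊕ Z_2.
  H_2: rank ker ∂_2 − rank ∂_3 = (20 − 20) − 0 = 0, and there is no ∂_3, so H_2 ≅ 0.

(K is a triangulation of the Klein bottle.)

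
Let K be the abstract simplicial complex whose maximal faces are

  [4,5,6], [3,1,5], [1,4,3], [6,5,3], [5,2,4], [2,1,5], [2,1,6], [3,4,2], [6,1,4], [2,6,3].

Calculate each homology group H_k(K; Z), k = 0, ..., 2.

H_0 ≅ Z,  H_1 ≅ Z/2,  H_2 = 0.

We work with the vertex ordering 1 < 2 < 3 < 4 < 5 < 6. The simplices of K, each written with vertices in increasing order, are:

  0-simplices (6): [1], [2], [3], [4], [5], [6]
  1-simplices (15): [1,2], [1,3], [1,4], [1,5], [1,6], [2,3], [2,4], [2,5], [2,6], [3,4], [3,5], [3,6], [4,5], [4,6], [5,6]
  2-simplices (10): [1,2,5], [1,2,6], [1,3,4], [1,3,5], [1,4,6], [2,3,4], [2,3,6], [2,4,5], [3,5,6], [4,5,6]

giving chain groups C_0 ≅ Z^6, C_1 ≅ Z^15, C_2 ≅ Z^10.

∂_1: C_1 → C_0 is given by ∂[p,q] = [q] − [p].
As a 6×15 matrix over Z this has rank 5, with invariant factors (1,1,1,1,1).

The boundary map ∂_2: C_2 → C_1 acts by ∂[p,q,r] = [q,r] − [p,r] + [p,q]. For instance
  ∂[1,2,5] = [2,5] − [1,5] + [1,2],
  ∂[4,5,6] = [5,6] − [4,6] + [4,5].
The resulting 15×10 matrix has rank 10, and its Smith normal form has invariant factors (1,1,1,1,1,1,1,1,1,2).

Reading off H_k = ker ∂_k / im ∂_{k+1}:

  H_0: rank C_0 − rank ∂_1 = 6 − 5 = 1, and the invariant factors of ∂_1 are all 1, so H_0 ≅ Z.
  H_1: rank ker ∂_1 − rank ∂_2 = (15 − 5) − 10 = 0, and ∂_2 has invariant factor 2 > 1, so H_1 ≅ Z/2.
  H_2: rank ker ∂_2 − rank ∂_3 = (10 − 10) − 0 = 0, and there is no ∂_3, so H_2 ≅ 0.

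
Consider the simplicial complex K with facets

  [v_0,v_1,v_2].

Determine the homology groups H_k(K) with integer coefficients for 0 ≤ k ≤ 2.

H_0 = Z,  H_1 = 0,  H_2 = 0.

Take the total order v_0 < v_1 < v_2 on the vertex set. Then K (dimension 2) consists of the simplices:

  0-simplices (3): [v_0], [v_1], [v_2]
  1-simplices (3): [v_0,v_1], [v_0,v_2], [v_1,v_2]
  2-simplices (1): [v_0,v_1,v_2]

Hence C_0 ≅ Z^3, C_1 ≅ Z^3, C_2 ≅ Z^1.

The boundary map ∂_1: C_1 → C_0 maps an edge to its endpoints' difference, ∂[p,q] = q − p. For instance
  ∂[v_0,v_1] = [v_1] − [v_0].
The resulting 3×3 matrix has rank 2, and its Smith normal form has invariant factors (1,1).

Boundary ∂_2: C_2 → C_1 maps a triangle to the signed sum of its edges. For instance
  ∂[v_0,v_1,v_2] = [v_1,v_2] − [v_0,v_2] + [v_0,v_1].
The resulting 3×1 matrix has rank 1, and its Smith normal form has invariant factors (1).

Now H_k = ker ∂_k / im ∂_{k+1}, so:

  H_0: rank C_0 − rank ∂_1 = 3 − 2 = 1, and the invariant factors of ∂_1 are all 1, so H_0 = Z.
  H_1: rank ker ∂_1 − rank ∂_2 = (3 − 2) − 1 = 0, and the invariant factors of ∂_2 are all 1, so H_1 = 0.
  H_2: rank ker ∂_2 − rank ∂_3 = (1 − 1) − 0 = 0, and there is no ∂_3, so H_2 = 0.

(K is a triangulation of the 2-simplex.)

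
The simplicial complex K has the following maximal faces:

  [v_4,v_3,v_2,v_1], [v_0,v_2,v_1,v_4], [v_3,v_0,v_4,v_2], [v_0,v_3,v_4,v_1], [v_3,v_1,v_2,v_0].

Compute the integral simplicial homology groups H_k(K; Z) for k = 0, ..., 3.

Take the total order v_0 < v_1 < v_2 < v_3 < v_4 on the vertex set. Then K (dimension 3) consists of the simplices:

  0-simplices (5): [v_0], [v_1], [v_2], [v_3], [v_4]
  1-simplices (10): [v_0,v_1], [v_0,v_2], [v_0,v_3], [v_0,v_4], [v_1,v_2], [v_1,v_3], [v_1,v_4], [v_2,v_3], [v_2,v_4], [v_3,v_4]
  2-simplices (10): [v_0,v_1,v_2], [v_0,v_1,v_3], [v_0,v_1,v_4], [v_0,v_2,v_3], [v_0,v_2,v_4], [v_0,v_3,v_4], [v_1,v_2,v_3], [v_1,v_2,v_4], [v_1,v_3,v_4], [v_2,v_3,v_4]
  3-simplices (5): [v_0,v_1,v_2,v_3], [v_0,v_1,v_2,v_4], [v_0,v_1,v_3,v_4], [v_0,v_2,v_3,v_4], [v_1,v_2,v_3,v_4]

Hence C_0 ≅ Z^5, C_1 ≅ Z^10, C_2 ≅ Z^10, C_3 ≅ Z^5.

Boundary ∂_1: C_1 → C_0 sends each edge [p,q] (with p < q) to q − p.
The 5×10 boundary matrix has rank 4 and Smith normal form diag(1,1,1,1).

The boundary map ∂_2: C_2 → C_1 sends each 2-simplex [p,q,r] to [q,r] − [p,r] + [p,q]. For instance
  ∂[v_1,v_2,v_3] = [v_2,v_3] − [v_1,v_3] + [v_1,v_2],
  ∂[v_0,v_1,v_3] = [v_1,v_3] − [v_0,v_3] + [v_0,v_1].
The resulting 10×10 matrix has rank 6, and its Smith normal form has invariant factors (1,1,1,1,1,1).

Boundary ∂_3: C_3 → C_2 sends each 3-simplex σ to the alternating sum Σ_i (−1)^i (σ with its i-th vertex removed). For instance
  ∂[v_0,v_2,v_3,v_4] = [v_2,v_3,v_4] − [v_0,v_3,v_4] + [v_0,v_2,v_4] − [v_0,v_2,v_3],
  ∂[v_0,v_1,v_2,v_3] = [v_1,v_2,v_3] − [v_0,v_2,v_3] + [v_0,v_1,v_3] − [v_0,v_1,v_2].
This gives a 10×5 integer matrix of rank 4; reducing to Smith normal form yields diagonal entries (1,1,1,1).

Reading off H_k = ker ∂_k / im ∂_{k+1}:

  H_0: rank C_0 − rank ∂_1 = 5 − 4 = 1, and the invariant factors of ∂_1 are all 1, so H_0 = Z.
  H_1: rank ker ∂_1 − rank ∂_2 = (10 − 4) − 6 = 0, and the invariant factors of ∂_2 are all 1, so H_1 = 0.
  H_2: rank ker ∂_2 − rank ∂_3 = (10 − 6) − 4 = 0, and the invariant factors of ∂_3 are all 1, so H_2 = 0.
  H_3: rank ker ∂_3 − rank ∂_4 = (5 − 4) − 0 = 1, and there is no ∂_4, so H_3 = Z.

As a check, the Euler characteristic is 5 − 10 + 10 − 5 = 0, which agrees with 1 − 0 + 0 − 1 = 0.
(K is a triangulation of the 3-sphere S^3.)

H_0 = Z,  H_1 = 0,  H_2 = 0,  H_3 = Z.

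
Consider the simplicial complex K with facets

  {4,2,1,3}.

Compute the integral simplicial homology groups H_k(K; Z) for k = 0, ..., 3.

Take the total order 1 < 2 < 3 < 4 on the vertex set. Then K (dimension 3) consists of the simplices:

  0-simplices (4): [1], [2], [3], [4]
  1-simplices (6): [1,2], [1,3], [1,4], [2,3], [2,4], [3,4]
  2-simplices (4): [1,2,3], [1,2,4], [1,3,4], [2,3,4]
  3-simplices (1): [1,2,3,4]

Hence C_0 ≅ Z^4, C_1 ≅ Z^6, C_2 ≅ Z^4, C_3 ≅ Z^1.

Boundary ∂_1: C_1 → C_0 is given by ∂[p,q] = [q] − [p].
The 4×6 boundary matrix has rank 3 and Smith normal form diag(1,1,1).

Boundary ∂_2: C_2 → C_1 sends each 2-simplex [p,q,r] to [q,r] − [p,r] + [p,q]. For instance
  ∂[2,3,4] = [3,4] − [2,4] + [2,3],
  ∂[1,3,4] = [3,4] − [1,4] + [1,3].
The resulting 6×4 matrix has rank 3, and its Smith normal form has invariant factors (1,1,1).

The boundary map ∂_3: C_3 → C_2 sends each 3-simplex σ to the alternating sum Σ_i (−1)^i (σ with its i-th vertex removed). For instance
  ∂[1,2,3,4] = [2,3,4] − [1,3,4] + [1,2,4] − [1,2,3].
The resulting 4×1 matrix has rank 1, and its Smith normal form has invariant factors (1).

Now H_k = ker ∂_k / im ∂_{k+1}, so:

  H_0: rank C_0 − rank ∂_1 = 4 − 3 = 1, and the invariant factors of ∂_1 are all 1, so H_0 = Z.
  H_1: rank ker ∂_1 − rank ∂_2 = (6 − 3) − 3 = 0, and the invariant factors of ∂_2 are all 1, so H_1 = 0.
  H_2: rank ker ∂_2 − rank ∂_3 = (4 − 3) − 1 = 0, and the invariant factors of ∂_3 are all 1, so H_2 = 0.
  H_3: rank ker ∂_3 − rank ∂_4 = (1 − 1) − 0 = 0, and there is no ∂_4, so H_3 = 0.

As a check, the Euler characteristic is 4 − 6 + 4 − 1 = 1, which agrees with 1 − 0 + 0 − 0 = 1.

H_0 ≅ Z,  H_1 = 0,  H_2 = 0,  H_3 = 0.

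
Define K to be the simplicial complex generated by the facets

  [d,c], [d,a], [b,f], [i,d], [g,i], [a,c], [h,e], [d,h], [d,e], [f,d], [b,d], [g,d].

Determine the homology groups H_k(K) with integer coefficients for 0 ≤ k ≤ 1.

H_0 ≅ Z,  H_1 ≅ Z^4.

Take the total order a < b < c < d < e < f < g < h < i on the vertex set. Then K (dimension 1) consists of the simplices:

  0-simplices (9): a, b, c, d, e, f, g, h, i
  1-simplices (12): ac, ad, bd, bf, cd, de, df, dg, dh, di, eh, gi

giving chain groups C_0 ≅ Z^9, C_1 ≅ Z^12.

Boundary ∂_1: C_1 → C_0 maps an edge to its endpoints' difference, ∂[p,q] = q − p. For instance
  ∂dg = g − d.
This gives a 9×12 integer matrix of rank 8; reducing to Smith normal form yields diagonal entries (1,1,1,1,1,1,1,1).

From H_k ≅ ker(∂_k) / im(∂_{k+1}) we obtain:

  H_0: rank C_0 − rank ∂_1 = 9 − 8 = 1, and the invariant factors of ∂_1 are all 1, so H_0 ≅ Z.
  H_1: rank ker ∂_1 − rank ∂_2 = (12 − 8) − 0 = 4, and there is no ∂_2, so H_1 ≅ Z^4.

As a check, the Euler characteristic is 9 − 12 = -3, which agrees with 1 − 4 = -3.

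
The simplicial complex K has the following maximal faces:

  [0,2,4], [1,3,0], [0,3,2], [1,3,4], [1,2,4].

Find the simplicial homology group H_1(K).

We work with the vertex ordering 0 < 1 < 2 < 3 < 4. The simplices of K, each written with vertices in increasing order, are:

  0-simplices (5): [0], [1], [2], [3], [4]
  1-simplices (10): [0,1], [0,2], [0,3], [0,4], [1,2], [1,3], [1,4], [2,3], [2,4], [3,4]
  2-simplices (5): [0,1,3], [0,2,3], [0,2,4], [1,2,4], [1,3,4]

Hence C_0 ≅ Z^5, C_1 ≅ Z^10, C_2 ≅ Z^5.

Boundary ∂_1: C_1 → C_0 is given by ∂[p,q] = [q] − [p]. For instance
  ∂[0,2] = [2] − [0].
As a 5×10 matrix over Z this has rank 4, with invariant factors (1,1,1,1).

Boundary ∂_2: C_2 → C_1 maps a triangle to the signed sum of its edges. For instance
  ∂[0,2,4] = [2,4] − [0,4] + [0,2],
  ∂[1,2,4] = [2,4] − [1,4] + [1,2].
The resulting 10×5 matrix has rank 5, and its Smith normal form has invariant factors (1,1,1,1,1).

Reading off H_k = ker ∂_k / im ∂_{k+1}:

  H_1: rank ker ∂_1 − rank ∂_2 = (10 − 4) − 5 = 1, and the invariant factors of ∂_2 are all 1, so H_1 = Z.

H_1 ≅ Z.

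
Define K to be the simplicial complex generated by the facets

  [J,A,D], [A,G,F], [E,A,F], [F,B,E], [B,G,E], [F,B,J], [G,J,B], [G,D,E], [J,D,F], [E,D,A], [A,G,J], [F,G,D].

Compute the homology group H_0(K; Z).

We work with the vertex ordering A < B < D < E < F < G < J. The simplices of K, each written with vertices in increasing order, are:

  0-simplices (7): A, B, D, E, F, G, J
  1-simplices (18): AD, AE, AF, AG, AJ, BE, BF, BG, BJ, DE, DF, DG, DJ, EF, EG, FG, FJ, GJ
  2-simplices (12): ADE, ADJ, AEF, AFG, AGJ, BEF, BEG, BFJ, BGJ, DEG, DFG, DFJ

so the chain groups are C_0 ≅ Z^7, C_1 ≅ Z^18, C_2 ≅ Z^12.

Boundary ∂_1: C_1 → C_0 sends each edge [p,q] (with p < q) to q − p.
As a 7×18 matrix over Z this has rank 6, with invariant factors (1,1,1,1,1,1).

∂_2: C_2 → C_1 acts by ∂[p,q,r] = [q,r] − [p,r] + [p,q]. For instance
  ∂BGJ = GJ − BJ + BG,
  ∂AGJ = GJ − AJ + AG.
This gives a 18×12 integer matrix of rank 12; reducing to Smith normal form yields diagonal entries (1,1,1,1,1,1,1,1,1,1,1,2).

Reading off H_k = ker ∂_k / im ∂_{k+1}:

  H_0: rank C_0 − rank ∂_1 = 7 − 6 = 1, and the invariant factors of ∂_1 are all 1, so H_0 ≅ Z.

H_0 = Z.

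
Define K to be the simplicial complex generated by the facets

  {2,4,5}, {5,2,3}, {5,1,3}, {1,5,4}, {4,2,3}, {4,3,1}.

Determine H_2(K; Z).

Fix the vertex order 1 < 2 < 3 < 4 < 5 and write every simplex with vertices in increasing order. Then dim K = 2 and the simplices of K are:

  0-simplices (5): [1], [2], [3], [4], [5]
  1-simplices (9): [1,3], [1,4], [1,5], [2,3], [2,4], [2,5], [3,4], [3,5], [4,5]
  2-simplices (6): [1,3,4], [1,3,5], [1,4,5], [2,3,4], [2,3,5], [2,4,5]

so the chain groups are C_0 ≅ Z^5, C_1 ≅ Z^9, C_2 ≅ Z^6.

Boundary ∂_1: C_1 → C_0 maps an edge to its endpoints' difference, ∂[p,q] = q − p. For instance
  ∂[1,5] = [5] − [1].
This gives a 5×9 integer matrix of rank 4; reducing to Smith normal form yields diagonal entries (1,1,1,1).

Boundary ∂_2: C_2 → C_1 sends each 2-simplex [p,q,r] to [q,r] − [p,r] + [p,q]. For instance
  ∂[2,4,5] = [4,5] − [2,5] + [2,4],
  ∂[2,3,5] = [3,5] − [2,5] + [2,3].
As a 9×6 matrix over Z this has rank 5, with invariant factors (1,1,1,1,1).

Now H_k = ker ∂_k / im ∂_{k+1}, so:

  H_2: rank ker ∂_2 − rank ∂_3 = (6 − 5) − 0 = 1, and there is no ∂_3, so H_2 = Z.

H_2 ≅ Z.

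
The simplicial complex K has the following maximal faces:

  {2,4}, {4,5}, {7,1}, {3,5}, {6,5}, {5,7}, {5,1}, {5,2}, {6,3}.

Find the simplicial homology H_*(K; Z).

H_0 ≅ Z,  H_1 ≅ Z^3.

Fix the vertex order 1 < 2 < 3 < 4 < 5 < 6 < 7 and write every simplex with vertices in increasing order. Then dim K = 1 and the simplices of K are:

  0-simplices (7): [1], [2], [3], [4], [5], [6], [7]
  1-simplices (9): [1,5], [1,7], [2,4], [2,5], [3,5], [3,6], [4,5], [5,6], [5,7]

Hence C_0 ≅ Z^7, C_1 ≅ Z^9.

Boundary ∂_1: C_1 → C_0 maps an edge to its endpoints' difference, ∂[p,q] = q − p. For instance
  ∂[3,6] = [6] − [3].
The resulting 7×9 matrix has rank 6, and its Smith normal form has invariant factors (1,1,1,1,1,1).

From H_k ≅ ker(∂_k) / im(∂_{k+1}) we obtain:

  H_0: rank C_0 − rank ∂_1 = 7 − 6 = 1, and the invariant factors of ∂_1 are all 1, so H_0 = Z.
  H_1: rank ker ∂_1 − rank ∂_2 = (9 − 6) − 0 = 3, and there is no ∂_2, so H_1 = Z^3.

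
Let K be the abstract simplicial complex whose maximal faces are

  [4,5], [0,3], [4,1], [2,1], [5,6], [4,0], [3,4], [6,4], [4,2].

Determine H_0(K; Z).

Take the total order 0 < 1 < 2 < 3 < 4 < 5 < 6 on the vertex set. Then K (dimension 1) consists of the simplices:

  0-simplices (7): [0], [1], [2], [3], [4], [5], [6]
  1-simplices (9): [0,3], [0,4], [1,2], [1,4], [2,4], [3,4], [4,5], [4,6], [5,6]

Hence C_0 ≅ Z^7, C_1 ≅ Z^9.

The boundary map ∂_1: C_1 → C_0 maps an edge to its endpoints' difference, ∂[p,q] = q − p. For instance
  ∂[1,2] = [2] − [1].
The resulting 7×9 matrix has rank 6, and its Smith normal form has invariant factors (1,1,1,1,1,1).

Reading off H_k = ker ∂_k / im ∂_{k+1}:

  H_0: rank C_0 − rank ∂_1 = 7 − 6 = 1, and the invariant factors of ∂_1 are all 1, so H_0 = Z.

(K is a triangulation of a wedge of 3 circles.)

H_0 ≅ Z.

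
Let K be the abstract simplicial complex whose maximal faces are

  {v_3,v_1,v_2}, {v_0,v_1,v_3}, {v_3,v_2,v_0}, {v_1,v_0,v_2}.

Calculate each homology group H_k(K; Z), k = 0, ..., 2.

We work with the vertex ordering v_0 < v_1 < v_2 < v_3. The simplices of K, each written with vertices in increasing order, are:

  0-simplices (4): [v_0], [v_1], [v_2], [v_3]
  1-simplices (6): [v_0,v_1], [v_0,v_2], [v_0,v_3], [v_1,v_2], [v_1,v_3], [v_2,v_3]
  2-simplices (4): [v_0,v_1,v_2], [v_0,v_1,v_3], [v_0,v_2,v_3], [v_1,v_2,v_3]

Hence C_0 ≅ Z^4, C_1 ≅ Z^6, C_2 ≅ Z^4.

Boundary ∂_1: C_1 → C_0 is given by ∂[p,q] = [q] − [p]. For instance
  ∂[v_0,v_1] = [v_1] − [v_0].
This gives a 4×6 integer matrix of rank 3; reducing to Smith normal form yields diagonal entries (1,1,1).

∂_2: C_2 → C_1 maps a triangle to the signed sum of its edges. For instance
  ∂[v_0,v_1,v_2] = [v_1,v_2] − [v_0,v_2] + [v_0,v_1],
  ∂[v_0,v_1,v_3] = [v_1,v_3] − [v_0,v_3] + [v_0,v_1].
This gives a 6×4 integer matrix of rank 3; reducing to Smith normal form yields diagonal entries (1,1,1).

Computing H_k = (kernel of ∂_k) / (image of ∂_{k+1}):

  H_0: rank C_0 − rank ∂_1 = 4 − 3 = 1, and the invariant factors of ∂_1 are all 1, so H_0 ≅ Z.
  H_1: rank ker ∂_1 − rank ∂_2 = (6 − 3) − 3 = 0, and the invariant factors of ∂_2 are all 1, so H_1 ≅ 0.
  H_2: rank ker ∂_2 − rank ∂_3 = (4 − 3) − 0 = 1, and there is no ∂_3, so H_2 ≅ Z.

H_0 ≅ Z,  H_1 = 0,  H_2 ≅ Z.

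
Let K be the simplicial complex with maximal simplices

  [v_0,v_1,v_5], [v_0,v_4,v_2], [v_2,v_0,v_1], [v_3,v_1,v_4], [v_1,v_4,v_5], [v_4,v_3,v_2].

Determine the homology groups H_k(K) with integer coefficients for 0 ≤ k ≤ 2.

We work with the vertex ordering v_0 < v_1 < v_2 < v_3 < v_4 < v_5. The simplices of K, each written with vertices in increasing order, are:

  0-simplices (6): [v_0], [v_1], [v_2], [v_3], [v_4], [v_5]
  1-simplices (12): [v_0,v_1], [v_0,v_2], [v_0,v_4], [v_0,v_5], [v_1,v_2], [v_1,v_3], [v_1,v_4], [v_1,v_5], [v_2,v_3], [v_2,v_4], [v_3,v_4], [v_4,v_5]
  2-simplices (6): [v_0,v_1,v_2], [v_0,v_1,v_5], [v_0,v_2,v_4], [v_1,v_3,v_4], [v_1,v_4,v_5], [v_2,v_3,v_4]

so the chain groups are C_0 ≅ Z^6, C_1 ≅ Z^12, C_2 ≅ Z^6.

The boundary map ∂_1: C_1 → C_0 is given by ∂[p,q] = [q] − [p]. For instance
  ∂[v_1,v_2] = [v_2] − [v_1].
As a 6×12 matrix over Z this has rank 5, with invariant factors (1,1,1,1,1).

Boundary ∂_2: C_2 → C_1 maps a triangle to the signed sum of its edges. For instance
  ∂[v_0,v_1,v_2] = [v_1,v_2] − [v_0,v_2] + [v_0,v_1],
  ∂[v_1,v_4,v_5] = [v_4,v_5] − [v_1,v_5] + [v_1,v_4].
As a 12×6 matrix over Z this has rank 6, with invariant factors (1,1,1,1,1,1).

From H_k ≅ ker(∂_k) / im(∂_{k+1}) we obtain:

  H_0: rank C_0 − rank ∂_1 = 6 − 5 = 1, and the invariant factors of ∂_1 are all 1, so H_0 ≅ Z.
  H_1: rank ker ∂_1 − rank ∂_2 = (12 − 5) − 6 = 1, and the invariant factors of ∂_2 are all 1, so H_1 ≅ Z.
  H_2: rank ker ∂_2 − rank ∂_3 = (6 − 6) − 0 = 0, and there is no ∂_3, so H_2 ≅ 0.

H_0 = Z,  H_1 = Z,  H_2 = 0.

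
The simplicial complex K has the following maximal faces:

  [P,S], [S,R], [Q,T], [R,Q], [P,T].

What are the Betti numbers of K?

We work with the vertex ordering P < Q < R < S < T. The simplices of K, each written with vertices in increasing order, are:

  0-simplices (5): P, Q, R, S, T
  1-simplices (5): PS, PT, QR, QT, RS

Hence C_0 ≅ Z^5, C_1 ≅ Z^5.

Boundary ∂_1: C_1 → C_0 sends each edge [p,q] (with p < q) to q − p.
This gives a 5×5 integer matrix of rank 4; reducing to Smith normal form yields diagonal entries (1,1,1,1).

Reading off H_k = ker ∂_k / im ∂_{k+1}:

  H_0: rank C_0 − rank ∂_1 = 5 − 4 = 1, and the invariant factors of ∂_1 are all 1, so H_0 = Z.
  H_1: rank ker ∂_1 − rank ∂_2 = (5 − 4) − 0 = 1, and there is no ∂_2, so H_1 = Z.

Hence the Betti numbers are b_0 = 1, b_1 = 1.

b_0 = 1, b_1 = 1.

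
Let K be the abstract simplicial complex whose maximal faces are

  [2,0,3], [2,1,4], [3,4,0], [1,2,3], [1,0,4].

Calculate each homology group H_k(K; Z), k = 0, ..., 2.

H_0 ≅ Z,  H_1 ≅ Z,  H_2 = 0.

Order the vertices as 0 < 1 < 2 < 3 < 4. Listing each simplex with vertices in this order, K has dimension 2 with simplices:

  0-simplices (5): [0], [1], [2], [3], [4]
  1-simplices (10): [0,1], [0,2], [0,3], [0,4], [1,2], [1,3], [1,4], [2,3], [2,4], [3,4]
  2-simplices (5): [0,1,4], [0,2,3], [0,3,4], [1,2,3], [1,2,4]

so the chain groups are C_0 ≅ Z^5, C_1 ≅ Z^10, C_2 ≅ Z^5.

The boundary map ∂_1: C_1 → C_0 is given by ∂[p,q] = [q] − [p]. For instance
  ∂[1,2] = [2] − [1].
The resulting 5×10 matrix has rank 4, and its Smith normal form has invariant factors (1,1,1,1).

∂_2: C_2 → C_1 acts by ∂[p,q,r] = [q,r] − [p,r] + [p,q]. For instance
  ∂[1,2,4] = [2,4] − [1,4] + [1,2],
  ∂[0,3,4] = [3,4] − [0,4] + [0,3].
The 10×5 boundary matrix has rank 5 and Smith normal form diag(1,1,1,1,1).

Reading off H_k = ker ∂_k / im ∂_{k+1}:

  H_0: rank C_0 − rank ∂_1 = 5 − 4 = 1, and the invariant factors of ∂_1 are all 1, so H_0 = Z.
  H_1: rank ker ∂_1 − rank ∂_2 = (10 − 4) − 5 = 1, and the invariant factors of ∂_2 are all 1, so H_1 = Z.
  H_2: rank ker ∂_2 − rank ∂_3 = (5 − 5) − 0 = 0, and there is no ∂_3, so H_2 = 0.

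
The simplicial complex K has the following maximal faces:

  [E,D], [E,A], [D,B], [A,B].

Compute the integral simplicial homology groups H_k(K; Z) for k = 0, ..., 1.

H_0 = Z,  H_1 = Z.

We work with the vertex ordering A < B < D < E. The simplices of K, each written with vertices in increasing order, are:

  0-simplices (4): A, B, D, E
  1-simplices (4): AB, AE, BD, DE

giving chain groups C_0 ≅ Z^4, C_1 ≅ Z^4.

The boundary map ∂_1: C_1 → C_0 maps an edge to its endpoints' difference, ∂[p,q] = q − p.
As a 4×4 matrix over Z this has rank 3, with invariant factors (1,1,1).

Reading off H_k = ker ∂_k / im ∂_{k+1}:

  H_0: rank C_0 − rank ∂_1 = 4 − 3 = 1, and the invariant factors of ∂_1 are all 1, so H_0 ≅ Z.
  H_1: rank ker ∂_1 − rank ∂_2 = (4 − 3) − 0 = 1, and there is no ∂_2, so H_1 ≅ Z.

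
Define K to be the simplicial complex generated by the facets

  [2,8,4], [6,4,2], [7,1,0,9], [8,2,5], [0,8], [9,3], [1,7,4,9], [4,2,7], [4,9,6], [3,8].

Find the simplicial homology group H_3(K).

Order the vertices as 0 < 1 < 2 < 3 < 4 < 5 < 6 < 7 < 8 < 9. Listing each simplex with vertices in this order, K has dimension 3 with simplices:

  0-simplices (10): [0], [1], [2], [3], [4], [5], [6], [7], [8], [9]
  1-simplices (21): [0,1], [0,7], [0,8], [0,9], [1,4], [1,7], [1,9], [2,4], [2,5], [2,6], [2,7], [2,8], [3,8], [3,9], [4,6], [4,7], [4,8], [4,9], [5,8], [6,9], [7,9]
  2-simplices (12): [0,1,7], [0,1,9], [0,7,9], [1,4,7], [1,4,9], [1,7,9], [2,4,6], [2,4,7], [2,4,8], [2,5,8], [4,6,9], [4,7,9]
  3-simplices (2): [0,1,7,9], [1,4,7,9]

so the chain groups are C_0 ≅ Z^10, C_1 ≅ Z^21, C_2 ≅ Z^12, C_3 ≅ Z^2.

The boundary map ∂_1: C_1 → C_0 is given by ∂[p,q] = [q] − [p]. For instance
  ∂[1,4] = [4] − [1].
As a 10×21 matrix over Z this has rank 9, with invariant factors (1,1,1,1,1,1,1,1,1).

∂_2: C_2 → C_1 acts by ∂[p,q,r] = [q,r] − [p,r] + [p,q]. For instance
  ∂[0,7,9] = [7,9] − [0,9] + [0,7],
  ∂[0,1,9] = [1,9] − [0,9] + [0,1].
The resulting 21×12 matrix has rank 10, and its Smith normal form has invariant factors (1,1,1,1,1,1,1,1,1,1).

The boundary map ∂_3: C_3 → C_2 sends each 3-simplex σ to the alternating sum Σ_i (−1)^i (σ with its i-th vertex removed). For instance
  ∂[1,4,7,9] = [4,7,9] − [1,7,9] + [1,4,9] − [1,4,7],
  ∂[0,1,7,9] = [1,7,9] − [0,7,9] + [0,1,9] − [0,1,7].
As a 12×2 matrix over Z this has rank 2, with invariant factors (1,1).

From H_k ≅ ker(∂_k) / im(∂_{k+1}) we obtain:

  H_3: rank ker ∂_3 − rank ∂_4 = (2 − 2) − 0 = 0, and there is no ∂_4, so H_3 ≅ 0.

H_3 ≅ 0.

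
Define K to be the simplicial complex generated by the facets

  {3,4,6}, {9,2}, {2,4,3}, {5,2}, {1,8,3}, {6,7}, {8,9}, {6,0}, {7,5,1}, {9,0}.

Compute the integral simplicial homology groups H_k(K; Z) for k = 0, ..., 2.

H_0 ≅ Z,  H_1 ≅ Z^4,  H_2 = 0.

Take the total order 0 < 1 < 2 < 3 < 4 < 5 < 6 < 7 < 8 < 9 on the vertex set. Then K (dimension 2) consists of the simplices:

  0-simplices (10): [0], [1], [2], [3], [4], [5], [6], [7], [8], [9]
  1-simplices (17): [0,6], [0,9], [1,3], [1,5], [1,7], [1,8], [2,3], [2,4], [2,5], [2,9], [3,4], [3,6], [3,8], [4,6], [5,7], [6,7], [8,9]
  2-simplices (4): [1,3,8], [1,5,7], [2,3,4], [3,4,6]

so the chain groups are C_0 ≅ Z^10, C_1 ≅ Z^17, C_2 ≅ Z^4.

∂_1: C_1 → C_0 is given by ∂[p,q] = [q] − [p]. For instance
  ∂[2,5] = [5] − [2].
The 10×17 boundary matrix has rank 9 and Smith normal form diag(1,1,1,1,1,1,1,1,1).

The boundary map ∂_2: C_2 → C_1 maps a triangle to the signed sum of its edges. For instance
  ∂[3,4,6] = [4,6] − [3,6] + [3,4],
  ∂[1,3,8] = [3,8] − [1,8] + [1,3].
The 17×4 boundary matrix has rank 4 and Smith normal form diag(1,1,1,1).

Computing H_k = (kernel of ∂_k) / (image of ∂_{k+1}):

  H_0: rank C_0 − rank ∂_1 = 10 − 9 = 1, and the invariant factors of ∂_1 are all 1, so H_0 ≅ Z.
  H_1: rank ker ∂_1 − rank ∂_2 = (17 − 9) − 4 = 4, and the invariant factors of ∂_2 are all 1, so H_1 ≅ Z^4.
  H_2: rank ker ∂_2 − rank ∂_3 = (4 − 4) − 0 = 0, and there is no ∂_3, so H_2 ≅ 0.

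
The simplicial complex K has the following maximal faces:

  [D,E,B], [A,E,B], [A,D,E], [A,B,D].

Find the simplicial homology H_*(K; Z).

H_0 ≅ Z,  H_1 = 0,  H_2 ≅ Z.

Take the total order A < B < D < E on the vertex set. Then K (dimension 2) consists of the simplices:

  0-simplices (4): A, B, D, E
  1-simplices (6): AB, AD, AE, BD, BE, DE
  2-simplices (4): ABD, ABE, ADE, BDE

so the chain groups are C_0 ≅ Z^4, C_1 ≅ Z^6, C_2 ≅ Z^4.

Boundary ∂_1: C_1 → C_0 is given by ∂[p,q] = [q] − [p]. For instance
  ∂DE = E − D.
As a 4×6 matrix over Z this has rank 3, with invariant factors (1,1,1).

∂_2: C_2 → C_1 maps a triangle to the signed sum of its edges. For instance
  ∂ADE = DE − AE + AD,
  ∂BDE = DE − BE + BD.
The 6×4 boundary matrix has rank 3 and Smith normal form diag(1,1,1).

Reading off H_k = ker ∂_k / im ∂_{k+1}:

  H_0: rank C_0 − rank ∂_1 = 4 − 3 = 1, and the invariant factors of ∂_1 are all 1, so H_0 = Z.
  H_1: rank ker ∂_1 − rank ∂_2 = (6 − 3) − 3 = 0, and the invariant factors of ∂_2 are all 1, so H_1 = 0.
  H_2: rank ker ∂_2 − rank ∂_3 = (4 − 3) − 0 = 1, and there is no ∂_3, so H_2 = Z.

As a check, the Euler characteristic is 4 − 6 + 4 = 2, which agrees with 1 − 0 + 1 = 2.
(K is a triangulation of the 2-sphere S^2.)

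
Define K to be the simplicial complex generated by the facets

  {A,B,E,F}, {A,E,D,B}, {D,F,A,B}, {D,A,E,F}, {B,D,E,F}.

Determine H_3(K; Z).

K has 5 vertices, 10 edges, 10 triangles, 5 3-simplices.
rank ∂_3 = 4, rank ∂_4 = 0 ⇒ b_3 = 5 − 4 − 0 = 1. So H_3 = Z.

H_3 = Z.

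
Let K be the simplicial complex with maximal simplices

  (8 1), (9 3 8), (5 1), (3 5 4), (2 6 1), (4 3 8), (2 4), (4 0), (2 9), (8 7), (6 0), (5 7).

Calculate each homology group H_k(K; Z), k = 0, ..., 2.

K has 10 vertices, 18 edges, 4 triangles.
rank ∂_0 = 0, rank ∂_1 = 9 ⇒ b_0 = 10 − 0 − 9 = 1; all invariant factors of ∂_1 are 1 so no torsion. So H_0 = Z.
rank ∂_1 = 9, rank ∂_2 = 4 ⇒ b_1 = 18 − 9 − 4 = 5; all invariant factors of ∂_2 are 1 so no torsion. So H_1 = Z^5.
rank ∂_2 = 4, rank ∂_3 = 0 ⇒ b_2 = 4 − 4 − 0 = 0. So H_2 = 0.

H_0 ≅ Z,  H_1 ≅ Z^5,  H_2 = 0.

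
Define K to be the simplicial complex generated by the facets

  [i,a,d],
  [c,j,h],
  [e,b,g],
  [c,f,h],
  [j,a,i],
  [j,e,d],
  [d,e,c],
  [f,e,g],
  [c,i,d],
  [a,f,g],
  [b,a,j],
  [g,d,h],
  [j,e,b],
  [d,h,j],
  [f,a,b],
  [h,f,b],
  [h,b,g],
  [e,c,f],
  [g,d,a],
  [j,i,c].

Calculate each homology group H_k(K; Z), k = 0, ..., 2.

H_0 ≅ Z,  H_1 ≅ Z ⊕ Z/2,  H_2 = 0.

Order the vertices as a < b < c < d < e < f < g < h < i < j. Listing each simplex with vertices in this order, K has dimension 2 with simplices:

  0-simplices (10): a, b, c, d, e, f, g, h, i, j
  1-simplices (30): ab, ad, af, ag, ai, aj, be, bf, bg, bh, bj, cd, ce, cf, ch, ci, cj, de, dg, dh, di, dj, ef, eg, ej, fg, fh, gh, hj, ij
  2-simplices (20): abf, abj, adg, adi, afg, aij, beg, bej, bfh, bgh, cde, cdi, cef, cfh, chj, cij, dej, dgh, dhj, efg

so the chain groups are C_0 ≅ Z^10, C_1 ≅ Z^30, C_2 ≅ Z^20.

∂_1: C_1 → C_0 maps an edge to its endpoints' difference, ∂[p,q] = q − p.
As a 10×30 matrix over Z this has rank 9, with invariant factors (1,1,1,1,1,1,1,1,1).

Boundary ∂_2: C_2 → C_1 maps a triangle to the signed sum of its edges. For instance
  ∂abf = bf − af + ab,
  ∂cde = de − ce + cd.
This gives a 30×20 integer matrix of rank 20; reducing to Smith normal form yields diagonal entries (1,1,1,1,1,1,1,1,1,1,1,1,1,1,1,1,1,1,1,2).

Reading off H_k = ker ∂_k / im ∂_{k+1}:

  H_0: rank C_0 − rank ∂_1 = 10 − 9 = 1, and the invariant factors of ∂_1 are all 1, so H_0 = Z.
  H_1: rank ker ∂_1 − rank ∂_2 = (30 − 9) − 20 = 1, and ∂_2 has invariant factor 2 > 1, so H_1 = Z ⊕ Z/2.
  H_2: rank ker ∂_2 − rank ∂_3 = (20 − 20) − 0 = 0, and there is no ∂_3, so H_2 = 0.

(K is a triangulation of the Klein bottle.)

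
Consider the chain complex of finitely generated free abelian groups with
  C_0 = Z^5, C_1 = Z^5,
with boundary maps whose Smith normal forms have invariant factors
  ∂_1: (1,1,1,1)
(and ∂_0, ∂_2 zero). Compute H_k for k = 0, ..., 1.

H_0 ≅ Z,  H_1 ≅ Z.

H_0: b_0 = 5 − 0 − 4 = 1; torsion from ∂_1 factors > 1: none. So H_0 ≅ Z.
H_1: b_1 = 5 − 4 − 0 = 1; torsion from ∂_2 factors > 1: none. So H_1 ≅ Z.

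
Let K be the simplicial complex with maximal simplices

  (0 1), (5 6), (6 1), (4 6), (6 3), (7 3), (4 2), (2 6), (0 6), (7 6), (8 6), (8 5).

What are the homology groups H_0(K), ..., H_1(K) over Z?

Fix the vertex order 0 < 1 < 2 < 3 < 4 < 5 < 6 < 7 < 8 and write every simplex with vertices in increasing order. Then dim K = 1 and the simplices of K are:

  0-simplices (9): [0], [1], [2], [3], [4], [5], [6], [7], [8]
  1-simplices (12): [0,1], [0,6], [1,6], [2,4], [2,6], [3,6], [3,7], [4,6], [5,6], [5,8], [6,7], [6,8]

Hence C_0 ≅ Z^9, C_1 ≅ Z^12.

Boundary ∂_1: C_1 → C_0 sends each edge [p,q] (with p < q) to q − p.
As a 9×12 matrix over Z this has rank 8, with invariant factors (1,1,1,1,1,1,1,1).

Computing H_k = (kernel of ∂_k) / (image of ∂_{k+1}):

  H_0: rank C_0 − rank ∂_1 = 9 − 8 = 1, and the invariant factors of ∂_1 are all 1, so H_0 ≅ Z.
  H_1: rank ker ∂_1 − rank ∂_2 = (12 − 8) − 0 = 4, and there is no ∂_2, so H_1 ≅ Z^4.

As a check, the Euler characteristic is 9 − 12 = -3, which agrees with 1 − 4 = -3.

H_0 = Z,  H_1 = Z^4.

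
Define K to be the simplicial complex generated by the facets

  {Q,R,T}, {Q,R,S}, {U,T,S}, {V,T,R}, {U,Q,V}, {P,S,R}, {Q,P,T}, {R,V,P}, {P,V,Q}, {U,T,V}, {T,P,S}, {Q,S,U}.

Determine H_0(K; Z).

Order the vertices as P < Q < R < S < T < U < V. Listing each simplex with vertices in this order, K has dimension 2 with simplices:

  0-simplices (7): P, Q, R, S, T, U, V
  1-simplices (18): PQ, PR, PS, PT, PV, QR, QS, QT, QU, QV, RS, RT, RV, ST, SU, TU, TV, UV
  2-simplices (12): PQT, PQV, PRS, PRV, PST, QRS, QRT, QSU, QUV, RTV, STU, TUV

giving chain groups C_0 ≅ Z^7, C_1 ≅ Z^18, C_2 ≅ Z^12.

Boundary ∂_1: C_1 → C_0 is given by ∂[p,q] = [q] − [p]. For instance
  ∂TU = U − T.
This gives a 7×18 integer matrix of rank 6; reducing to Smith normal form yields diagonal entries (1,1,1,1,1,1).

The boundary map ∂_2: C_2 → C_1 sends each 2-simplex [p,q,r] to [q,r] − [p,r] + [p,q]. For instance
  ∂PQT = QT − PT + PQ,
  ∂QRS = RS − QS + QR.
The 18×12 boundary matrix has rank 12 and Smith normal form diag(1,1,1,1,1,1,1,1,1,1,1,2).

From H_k ≅ ker(∂_k) / im(∂_{k+1}) we obtain:

  H_0: rank C_0 − rank ∂_1 = 7 − 6 = 1, and the invariant factors of ∂_1 are all 1, so H_0 = Z.

H_0 = Z.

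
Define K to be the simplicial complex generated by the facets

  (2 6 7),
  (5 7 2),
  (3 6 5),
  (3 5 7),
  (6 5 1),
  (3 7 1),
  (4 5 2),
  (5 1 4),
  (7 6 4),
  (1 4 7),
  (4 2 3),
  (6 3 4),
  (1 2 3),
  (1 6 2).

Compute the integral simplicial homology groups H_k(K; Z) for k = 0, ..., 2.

H_0 = Z,  H_1 = Z^2,  H_2 = Z.

We work with the vertex ordering 1 < 2 < 3 < 4 < 5 < 6 < 7. The simplices of K, each written with vertices in increasing order, are:

  0-simplices (7): [1], [2], [3], [4], [5], [6], [7]
  1-simplices (21): [1,2], [1,3], [1,4], [1,5], [1,6], [1,7], [2,3], [2,4], [2,5], [2,6], [2,7], [3,4], [3,5], [3,6], [3,7], [4,5], [4,6], [4,7], [5,6], [5,7], [6,7]
  2-simplices (14): [1,2,3], [1,2,6], [1,3,7], [1,4,5], [1,4,7], [1,5,6], [2,3,4], [2,4,5], [2,5,7], [2,6,7], [3,4,6], [3,5,6], [3,5,7], [4,6,7]

giving chain groups C_0 ≅ Z^7, C_1 ≅ Z^21, C_2 ≅ Z^14.

∂_1: C_1 → C_0 is given by ∂[p,q] = [q] − [p].
As a 7×21 matrix over Z this has rank 6, with invariant factors (1,1,1,1,1,1).

Boundary ∂_2: C_2 → C_1 acts by ∂[p,q,r] = [q,r] − [p,r] + [p,q]. For instance
  ∂[4,6,7] = [6,7] − [4,7] + [4,6],
  ∂[2,5,7] = [5,7] − [2,7] + [2,5].
The resulting 21×14 matrix has rank 13, and its Smith normal form has invariant factors (1,1,1,1,1,1,1,1,1,1,1,1,1).

Now H_k = ker ∂_k / im ∂_{k+1}, so:

  H_0: rank C_0 − rank ∂_1 = 7 − 6 = 1, and the invariant factors of ∂_1 are all 1, so H_0 = Z.
  H_1: rank ker ∂_1 − rank ∂_2 = (21 − 6) − 13 = 2, and the invariant factors of ∂_2 are all 1, so H_1 = Z^2.
  H_2: rank ker ∂_2 − rank ∂_3 = (14 − 13) − 0 = 1, and there is no ∂_3, so H_2 = Z.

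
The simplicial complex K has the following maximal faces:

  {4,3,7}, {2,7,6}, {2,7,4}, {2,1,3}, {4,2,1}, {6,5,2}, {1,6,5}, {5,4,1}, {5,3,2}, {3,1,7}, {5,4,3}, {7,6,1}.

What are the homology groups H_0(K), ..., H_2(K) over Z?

Take the total order 1 < 2 < 3 < 4 < 5 < 6 < 7 on the vertex set. Then K (dimension 2) consists of the simplices:

  0-simplices (7): [1], [2], [3], [4], [5], [6], [7]
  1-simplices (18): [1,2], [1,3], [1,4], [1,5], [1,6], [1,7], [2,3], [2,4], [2,5], [2,6], [2,7], [3,4], [3,5], [3,7], [4,5], [4,7], [5,6], [6,7]
  2-simplices (12): [1,2,3], [1,2,4], [1,3,7], [1,4,5], [1,5,6], [1,6,7], [2,3,5], [2,4,7], [2,5,6], [2,6,7], [3,4,5], [3,4,7]

Hence C_0 ≅ Z^7, C_1 ≅ Z^18, C_2 ≅ Z^12.

The boundary map ∂_1: C_1 → C_0 is given by ∂[p,q] = [q] − [p]. For instance
  ∂[3,4] = [4] − [3].
This gives a 7×18 integer matrix of rank 6; reducing to Smith normal form yields diagonal entries (1,1,1,1,1,1).

The boundary map ∂_2: C_2 → C_1 acts by ∂[p,q,r] = [q,r] − [p,r] + [p,q]. For instance
  ∂[1,6,7] = [6,7] − [1,7] + [1,6],
  ∂[2,6,7] = [6,7] − [2,7] + [2,6].
The 18×12 boundary matrix has rank 12 and Smith normal form diag(1,1,1,1,1,1,1,1,1,1,1,2).

Reading off H_k = ker ∂_k / im ∂_{k+1}:

  H_0: rank C_0 − rank ∂_1 = 7 − 6 = 1, and the invariant factors of ∂_1 are all 1, so H_0 = Z.
  H_1: rank ker ∂_1 − rank ∂_2 = (18 − 6) − 12 = 0, and ∂_2 has invariant factor 2 > 1, so H_1 = Z/2.
  H_2: rank ker ∂_2 − rank ∂_3 = (12 − 12) − 0 = 0, and there is no ∂_3, so H_2 = 0.

H_0 ≅ Z,  H_1 ≅ Z/2,  H_2 = 0.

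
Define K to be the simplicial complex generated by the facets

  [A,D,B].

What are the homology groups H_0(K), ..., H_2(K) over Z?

H_0 = Z,  H_1 = 0,  H_2 = 0.

K has 3 vertices, 3 edges, 1 triangle.
rank ∂_0 = 0, rank ∂_1 = 2 ⇒ b_0 = 3 − 0 − 2 = 1; all invariant factors of ∂_1 are 1 so no torsion. So H_0 = Z.
rank ∂_1 = 2, rank ∂_2 = 1 ⇒ b_1 = 3 − 2 − 1 = 0; all invariant factors of ∂_2 are 1 so no torsion. So H_1 = 0.
rank ∂_2 = 1, rank ∂_3 = 0 ⇒ b_2 = 1 − 1 − 0 = 0. So H_2 = 0.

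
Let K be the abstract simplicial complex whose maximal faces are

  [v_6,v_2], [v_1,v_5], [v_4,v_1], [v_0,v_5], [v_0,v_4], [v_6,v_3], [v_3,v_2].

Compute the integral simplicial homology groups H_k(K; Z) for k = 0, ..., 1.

H_0 = Z^2,  H_1 = Z^2.

We work with the vertex ordering v_0 < v_1 < v_2 < v_3 < v_4 < v_5 < v_6. The simplices of K, each written with vertices in increasing order, are:

  0-simplices (7): [v_0], [v_1], [v_2], [v_3], [v_4], [v_5], [v_6]
  1-simplices (7): [v_0,v_4], [v_0,v_5], [v_1,v_4], [v_1,v_5], [v_2,v_3], [v_2,v_6], [v_3,v_6]

Hence C_0 ≅ Z^7, C_1 ≅ Z^7.

Boundary ∂_1: C_1 → C_0 sends each edge [p,q] (with p < q) to q − p. For instance
  ∂[v_1,v_5] = [v_5] − [v_1].
As a 7×7 matrix over Z this has rank 5, with invariant factors (1,1,1,1,1).

Now H_k = ker ∂_k / im ∂_{k+1}, so:

  H_0: rank C_0 − rank ∂_1 = 7 − 5 = 2, and the invariant factors of ∂_1 are all 1, so H_0 ≅ Z^2.
  H_1: rank ker ∂_1 − rank ∂_2 = (7 − 5) − 0 = 2, and there is no ∂_2, so H_1 ≅ Z^2.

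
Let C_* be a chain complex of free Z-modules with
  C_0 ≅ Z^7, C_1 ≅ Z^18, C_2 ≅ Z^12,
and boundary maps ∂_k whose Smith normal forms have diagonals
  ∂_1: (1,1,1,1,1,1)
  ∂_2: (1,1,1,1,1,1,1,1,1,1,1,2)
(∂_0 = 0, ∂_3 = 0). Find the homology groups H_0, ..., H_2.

H_0 ≅ Z,  H_1 ≅ Z/2Z,  H_2 = 0.

H_0: b_0 = 7 − 0 − 6 = 1; torsion from ∂_1 factors > 1: none. So H_0 ≅ Z.
H_1: b_1 = 18 − 6 − 12 = 0; torsion from ∂_2 factors > 1: [2]. So H_1 ≅ Z/2Z.
H_2: b_2 = 12 − 12 − 0 = 0; torsion from ∂_3 factors > 1: none. So H_2 ≅ 0.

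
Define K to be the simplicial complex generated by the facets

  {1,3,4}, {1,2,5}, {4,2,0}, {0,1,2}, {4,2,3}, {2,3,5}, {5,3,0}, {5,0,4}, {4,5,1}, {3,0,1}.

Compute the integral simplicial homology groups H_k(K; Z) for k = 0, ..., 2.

H_0 = Z,  H_1 = Z/2,  H_2 = 0.

Order the vertices as 0 < 1 < 2 < 3 < 4 < 5. Listing each simplex with vertices in this order, K has dimension 2 with simplices:

  0-simplices (6): [0], [1], [2], [3], [4], [5]
  1-simplices (15): [0,1], [0,2], [0,3], [0,4], [0,5], [1,2], [1,3], [1,4], [1,5], [2,3], [2,4], [2,5], [3,4], [3,5], [4,5]
  2-simplices (10): [0,1,2], [0,1,3], [0,2,4], [0,3,5], [0,4,5], [1,2,5], [1,3,4], [1,4,5], [2,3,4], [2,3,5]

Hence C_0 ≅ Z^6, C_1 ≅ Z^15, C_2 ≅ Z^10.

Boundary ∂_1: C_1 → C_0 is given by ∂[p,q] = [q] − [p].
The resulting 6×15 matrix has rank 5, and its Smith normal form has invariant factors (1,1,1,1,1).

∂_2: C_2 → C_1 acts by ∂[p,q,r] = [q,r] − [p,r] + [p,q]. For instance
  ∂[0,1,3] = [1,3] − [0,3] + [0,1],
  ∂[1,3,4] = [3,4] − [1,4] + [1,3].
This gives a 15×10 integer matrix of rank 10; reducing to Smith normal form yields diagonal entries (1,1,1,1,1,1,1,1,1,2).

Now H_k = ker ∂_k / im ∂_{k+1}, so:

  H_0: rank C_0 − rank ∂_1 = 6 − 5 = 1, and the invariant factors of ∂_1 are all 1, so H_0 ≅ Z.
  H_1: rank ker ∂_1 − rank ∂_2 = (15 − 5) − 10 = 0, and ∂_2 has invariant factor 2 > 1, so H_1 ≅ Z/2.
  H_2: rank ker ∂_2 − rank ∂_3 = (10 − 10) − 0 = 0, and there is no ∂_3, so H_2 ≅ 0.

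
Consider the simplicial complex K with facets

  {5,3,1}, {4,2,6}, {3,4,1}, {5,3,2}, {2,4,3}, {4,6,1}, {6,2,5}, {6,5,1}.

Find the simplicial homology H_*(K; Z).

We work with the vertex ordering 1 < 2 < 3 < 4 < 5 < 6. The simplices of K, each written with vertices in increasing order, are:

  0-simplices (6): [1], [2], [3], [4], [5], [6]
  1-simplices (12): [1,3], [1,4], [1,5], [1,6], [2,3], [2,4], [2,5], [2,6], [3,4], [3,5], [4,6], [5,6]
  2-simplices (8): [1,3,4], [1,3,5], [1,4,6], [1,5,6], [2,3,4], [2,3,5], [2,4,6], [2,5,6]

so the chain groups are C_0 ≅ Z^6, C_1 ≅ Z^12, C_2 ≅ Z^8.

Boundary ∂_1: C_1 → C_0 sends each edge [p,q] (with p < q) to q − p. For instance
  ∂[3,5] = [5] − [3].
The resulting 6×12 matrix has rank 5, and its Smith normal form has invariant factors (1,1,1,1,1).

∂_2: C_2 → C_1 sends each 2-simplex [p,q,r] to [q,r] − [p,r] + [p,q]. For instance
  ∂[1,3,4] = [3,4] − [1,4] + [1,3],
  ∂[1,5,6] = [5,6] − [1,6] + [1,5].
As a 12×8 matrix over Z this has rank 7, with invariant factors (1,1,1,1,1,1,1).

Now H_k = ker ∂_k / im ∂_{k+1}, so:

  H_0: rank C_0 − rank ∂_1 = 6 − 5 = 1, and the invariant factors of ∂_1 are all 1, so H_0 = Z.
  H_1: rank ker ∂_1 − rank ∂_2 = (12 − 5) − 7 = 0, and the invariant factors of ∂_2 are all 1, so H_1 = 0.
  H_2: rank ker ∂_2 − rank ∂_3 = (8 − 7) − 0 = 1, and there is no ∂_3, so H_2 = Z.

H_0 = Z,  H_1 = 0,  H_2 = Z.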